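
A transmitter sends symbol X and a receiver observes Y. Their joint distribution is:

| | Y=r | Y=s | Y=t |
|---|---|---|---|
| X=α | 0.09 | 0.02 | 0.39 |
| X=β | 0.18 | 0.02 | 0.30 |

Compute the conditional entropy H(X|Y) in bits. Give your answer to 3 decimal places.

0.969 bits

Chain rule: H(X|Y) = H(X,Y) − H(Y).
Marginals: p(X) = (0.5000, 0.5000), p(Y) = (0.2700, 0.0400, 0.6900).
H(X,Y) = 2.0346 bits; H(Y) = 1.0652 bits.
H(X|Y) = 2.0346 − 1.0652 = 0.969 bits.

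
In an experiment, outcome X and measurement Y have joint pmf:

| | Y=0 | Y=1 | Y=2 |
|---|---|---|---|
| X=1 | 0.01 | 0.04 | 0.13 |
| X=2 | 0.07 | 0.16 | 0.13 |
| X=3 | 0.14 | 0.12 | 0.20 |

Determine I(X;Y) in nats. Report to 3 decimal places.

0.052 nats

Marginals: p(X) = (0.1800, 0.3600, 0.4600), p(Y) = (0.2200, 0.3200, 0.4600).
I(X;Y) = Σ p(x,y)·ln[p(x,y)/(p(x)p(y))].
  (1,0): 0.01·ln(0.2525) = -0.0138
  (1,1): 0.04·ln(0.6944) = -0.0146
  (1,2): 0.13·ln(1.5700) = 0.0586
  (2,0): 0.07·ln(0.8838) = -0.0086
  (2,1): 0.16·ln(1.3889) = 0.0526
  (2,2): 0.13·ln(0.7850) = -0.0315
  (3,0): 0.14·ln(1.3834) = 0.0454
  (3,1): 0.12·ln(0.8152) = -0.0245
  (3,2): 0.20·ln(0.9452) = -0.0113
Sum = 0.052 nats.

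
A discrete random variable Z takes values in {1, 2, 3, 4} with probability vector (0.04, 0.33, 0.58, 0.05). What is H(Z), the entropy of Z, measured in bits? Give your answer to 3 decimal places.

1.385 bits

H(Z) = −Σ p·log₂ p.
  −(0.04)·log₂(0.04) = 0.1858
  −(0.33)·log₂(0.33) = 0.5278
  −(0.58)·log₂(0.58) = 0.4558
  −(0.05)·log₂(0.05) = 0.2161
Sum: 0.1858 + 0.5278 + 0.4558 + 0.2161 = 1.385 bits.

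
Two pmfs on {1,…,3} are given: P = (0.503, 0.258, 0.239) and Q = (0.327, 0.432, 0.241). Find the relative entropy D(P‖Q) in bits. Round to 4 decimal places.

D(P‖Q) = Σ p·log₂(p/q).
  0.503·log₂(0.503/0.327) = 0.31250
  0.258·log₂(0.258/0.432) = -0.19186
  0.239·log₂(0.239/0.241) = -0.00287
D(P‖Q) = 0.1178 bits.

0.1178 bits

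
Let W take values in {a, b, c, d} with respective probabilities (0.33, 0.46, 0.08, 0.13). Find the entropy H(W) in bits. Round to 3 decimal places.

1.717 bits

H(W) = −Σ p·log₂ p.
  −(0.33)·log₂(0.33) = 0.5278
  −(0.46)·log₂(0.46) = 0.5153
  −(0.08)·log₂(0.08) = 0.2915
  −(0.13)·log₂(0.13) = 0.3826
Sum: 0.5278 + 0.5153 + 0.2915 + 0.3826 = 1.717 bits.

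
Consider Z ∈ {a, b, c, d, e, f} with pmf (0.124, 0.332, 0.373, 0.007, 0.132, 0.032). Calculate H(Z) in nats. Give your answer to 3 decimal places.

1.405 nats

H(Z) = −Σ p·ln p.
  −(0.124)·ln(0.124) = 0.2588
  −(0.332)·ln(0.332) = 0.3661
  −(0.373)·ln(0.373) = 0.3678
  −(0.007)·ln(0.007) = 0.0347
  −(0.132)·ln(0.132) = 0.2673
  −(0.032)·ln(0.032) = 0.1101
Sum: 0.2588 + 0.3661 + 0.3678 + 0.0347 + 0.2673 + 0.1101 = 1.405 nats.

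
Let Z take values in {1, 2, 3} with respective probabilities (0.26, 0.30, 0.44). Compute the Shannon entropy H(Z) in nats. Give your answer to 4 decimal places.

H(Z) = −Σ p·ln p.
  −(0.26)·ln(0.26) = 0.35024
  −(0.30)·ln(0.30) = 0.36119
  −(0.44)·ln(0.44) = 0.36123
Sum: 0.35024 + 0.36119 + 0.36123 = 1.0727 nats.

1.0727 nats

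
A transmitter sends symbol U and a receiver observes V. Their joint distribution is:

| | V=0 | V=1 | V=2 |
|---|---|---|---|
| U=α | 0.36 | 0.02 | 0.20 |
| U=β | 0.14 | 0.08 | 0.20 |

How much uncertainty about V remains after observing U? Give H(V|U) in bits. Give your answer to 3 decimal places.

1.279 bits

Chain rule: H(V|U) = H(U,V) − H(U).
Marginals: p(U) = (0.5800, 0.4200), p(V) = (0.5000, 0.1000, 0.4000).
H(U,V) = 2.2609 bits; H(U) = 0.9815 bits.
H(V|U) = 2.2609 − 0.9815 = 1.279 bits.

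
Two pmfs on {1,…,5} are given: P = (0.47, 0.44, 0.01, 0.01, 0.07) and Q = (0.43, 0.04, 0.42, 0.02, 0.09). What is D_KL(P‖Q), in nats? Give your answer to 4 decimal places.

1.0350 nats

D(P‖Q) = Σ p·ln(p/q).
  0.47·ln(0.47/0.43) = 0.04181
  0.44·ln(0.44/0.04) = 1.05507
  0.01·ln(0.01/0.42) = -0.03738
  0.01·ln(0.01/0.02) = -0.00693
  0.07·ln(0.07/0.09) = -0.01759
D(P‖Q) = 1.0350 nats.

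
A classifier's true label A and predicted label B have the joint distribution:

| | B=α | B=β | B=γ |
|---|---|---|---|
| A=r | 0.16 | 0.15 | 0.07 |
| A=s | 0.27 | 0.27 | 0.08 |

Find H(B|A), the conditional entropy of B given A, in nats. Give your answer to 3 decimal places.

1.009 nats

Marginals: p(A) = (0.3800, 0.6200), p(B) = (0.4300, 0.4200, 0.1500).
H(B|A) = Σ p(A) · H(B|A=·).
  A=r: p=0.3800, H(B|A=r) = 1.0428
  A=s: p=0.6200, H(B|A=s) = 0.9883
Weighted sum = 1.009 nats.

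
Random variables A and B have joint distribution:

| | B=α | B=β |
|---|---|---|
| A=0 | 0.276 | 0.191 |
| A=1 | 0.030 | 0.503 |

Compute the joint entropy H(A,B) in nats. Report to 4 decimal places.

1.1223 nats

H(A,B) = −Σ p(x,y)·ln p(x,y) over all 4 cells.
  cell (0,α): −0.276·ln0.276 = 0.35531
  cell (0,β): −0.191·ln0.191 = 0.31620
  cell (1,α): −0.030·ln0.030 = 0.10520
  cell (1,β): −0.503·ln0.503 = 0.34564
Sum = 1.1223 nats.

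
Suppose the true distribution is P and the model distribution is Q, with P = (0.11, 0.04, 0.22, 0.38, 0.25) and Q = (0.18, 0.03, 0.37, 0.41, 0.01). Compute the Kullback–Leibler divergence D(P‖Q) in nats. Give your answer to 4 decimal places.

D(P‖Q) = Σ p·ln(p/q).
  0.11·ln(0.11/0.18) = -0.05417
  0.04·ln(0.04/0.03) = 0.01151
  0.22·ln(0.22/0.37) = -0.11437
  0.38·ln(0.38/0.41) = -0.02887
  0.25·ln(0.25/0.01) = 0.80472
D(P‖Q) = 0.6188 nats.

0.6188 nats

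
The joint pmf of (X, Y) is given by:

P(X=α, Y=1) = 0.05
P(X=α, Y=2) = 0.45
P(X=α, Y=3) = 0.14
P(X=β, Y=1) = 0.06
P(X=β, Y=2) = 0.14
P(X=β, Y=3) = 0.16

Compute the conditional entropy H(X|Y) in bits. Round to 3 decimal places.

0.875 bits

Marginals: p(X) = (0.6400, 0.3600), p(Y) = (0.1100, 0.5900, 0.3000).
H(X|Y) = Σ p(Y) · H(X|Y=·).
  Y=1: p=0.1100, H(X|Y=1) = 0.9940
  Y=2: p=0.5900, H(X|Y=2) = 0.7905
  Y=3: p=0.3000, H(X|Y=3) = 0.9968
Weighted sum = 0.875 bits.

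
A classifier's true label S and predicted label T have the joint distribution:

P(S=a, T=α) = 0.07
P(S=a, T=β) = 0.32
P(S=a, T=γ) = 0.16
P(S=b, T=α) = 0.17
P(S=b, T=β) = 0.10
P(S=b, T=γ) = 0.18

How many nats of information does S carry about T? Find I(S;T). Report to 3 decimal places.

0.078 nats

Marginals: p(S) = (0.5500, 0.4500), p(T) = (0.2400, 0.4200, 0.3400).
I(S;T) = Σ p(x,y)·ln[p(x,y)/(p(x)p(y))].
  (a,α): 0.07·ln(0.5303) = -0.0444
  (a,β): 0.32·ln(1.3853) = 0.1043
  (a,γ): 0.16·ln(0.8556) = -0.0249
  (b,α): 0.17·ln(1.5741) = 0.0771
  (b,β): 0.10·ln(0.5291) = -0.0637
  (b,γ): 0.18·ln(1.1765) = 0.0293
Sum = 0.078 nats.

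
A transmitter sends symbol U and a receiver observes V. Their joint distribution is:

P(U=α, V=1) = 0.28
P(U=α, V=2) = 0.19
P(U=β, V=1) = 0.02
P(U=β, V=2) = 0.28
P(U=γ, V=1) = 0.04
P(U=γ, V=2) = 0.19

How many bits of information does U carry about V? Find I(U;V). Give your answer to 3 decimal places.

0.208 bits

Marginals: p(U) = (0.4700, 0.3000, 0.2300), p(V) = (0.3400, 0.6600).
I(U;V) = Σ p(x,y)·log₂[p(x,y)/(p(x)p(y))].
  (α,1): 0.28·log₂(1.7522) = 0.2266
  (α,2): 0.19·log₂(0.6125) = -0.1344
  (β,1): 0.02·log₂(0.1961) = -0.0470
  (β,2): 0.28·log₂(1.4141) = 0.1400
  (γ,1): 0.04·log₂(0.5115) = -0.0387
  (γ,2): 0.19·log₂(1.2516) = 0.0615
Sum = 0.208 bits.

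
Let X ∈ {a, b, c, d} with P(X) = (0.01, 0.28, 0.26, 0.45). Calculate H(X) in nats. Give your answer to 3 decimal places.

1.112 nats

H(X) = −Σ p·ln p.
  −(0.01)·ln(0.01) = 0.0461
  −(0.28)·ln(0.28) = 0.3564
  −(0.26)·ln(0.26) = 0.3502
  −(0.45)·ln(0.45) = 0.3593
Sum: 0.0461 + 0.3564 + 0.3502 + 0.3593 = 1.112 nats.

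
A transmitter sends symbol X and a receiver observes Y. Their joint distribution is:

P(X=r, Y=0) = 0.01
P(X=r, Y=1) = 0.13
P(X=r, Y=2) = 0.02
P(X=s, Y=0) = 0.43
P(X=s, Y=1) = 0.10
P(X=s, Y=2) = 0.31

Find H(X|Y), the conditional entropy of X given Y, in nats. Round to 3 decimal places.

Chain rule: H(X|Y) = H(X,Y) − H(Y).
Marginals: p(X) = (0.1600, 0.8400), p(Y) = (0.4400, 0.2300, 0.3300).
H(X,Y) = 1.3458 nats; H(Y) = 1.0651 nats.
H(X|Y) = 1.3458 − 1.0651 = 0.281 nats.

0.281 nats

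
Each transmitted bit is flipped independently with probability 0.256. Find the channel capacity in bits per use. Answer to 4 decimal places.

Binary symmetric channel: C = 1 − h₂(ε) where h₂ is the binary entropy function.
h₂(0.256) = −0.256·log₂0.256 − 0.744·log₂0.744 = 0.8207.
C = 1 − 0.8207 = 0.1793 bits per channel use.

0.1793 bits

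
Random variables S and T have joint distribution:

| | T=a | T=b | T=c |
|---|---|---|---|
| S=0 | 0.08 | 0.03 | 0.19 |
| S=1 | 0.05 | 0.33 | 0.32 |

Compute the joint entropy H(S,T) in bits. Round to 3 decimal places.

2.168 bits

H(S,T) = −Σ p(x,y)·log₂ p(x,y) over all 6 cells.
  cell (0,a): −0.08·log₂0.08 = 0.2915
  cell (0,b): −0.03·log₂0.03 = 0.1518
  cell (0,c): −0.19·log₂0.19 = 0.4552
  cell (1,a): −0.05·log₂0.05 = 0.2161
  cell (1,b): −0.33·log₂0.33 = 0.5278
  cell (1,c): −0.32·log₂0.32 = 0.5260
Sum = 2.168 bits.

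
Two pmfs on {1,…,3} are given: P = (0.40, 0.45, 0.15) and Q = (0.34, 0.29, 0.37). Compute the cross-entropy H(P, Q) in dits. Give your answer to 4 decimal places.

0.4941 dits

H(P,Q) = −Σ p·log₁₀ q.
  −0.40·log₁₀(0.34) = 0.18741
  −0.45·log₁₀(0.29) = 0.24192
  −0.15·log₁₀(0.37) = 0.06477
H(P,Q) = 0.4941 dits.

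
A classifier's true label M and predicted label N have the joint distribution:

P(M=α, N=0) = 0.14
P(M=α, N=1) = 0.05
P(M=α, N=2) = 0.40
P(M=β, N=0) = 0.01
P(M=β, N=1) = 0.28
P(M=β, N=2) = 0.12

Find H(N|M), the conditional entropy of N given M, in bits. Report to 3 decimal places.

Marginals: p(M) = (0.5900, 0.4100), p(N) = (0.1500, 0.3300, 0.5200).
H(N|M) = Σ p(M) · H(N|M=·).
  M=α: p=0.5900, H(N|M=α) = 1.1743
  M=β: p=0.4100, H(N|M=β) = 1.0252
Weighted sum = 1.113 bits.

1.113 bits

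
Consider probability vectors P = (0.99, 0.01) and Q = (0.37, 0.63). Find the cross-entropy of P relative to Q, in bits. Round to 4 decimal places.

1.4267 bits

H(P,Q) = −Σ p·log₂ q.
  −0.99·log₂(0.37) = 1.42006
  −0.01·log₂(0.63) = 0.00667
H(P,Q) = 1.4267 bits.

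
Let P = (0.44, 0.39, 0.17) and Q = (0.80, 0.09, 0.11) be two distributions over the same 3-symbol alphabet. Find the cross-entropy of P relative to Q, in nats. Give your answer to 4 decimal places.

H(P,Q) = −Σ p·ln q.
  −0.44·ln(0.80) = 0.09818
  −0.39·ln(0.09) = 0.93910
  −0.17·ln(0.11) = 0.37524
H(P,Q) = 1.4125 nats.

1.4125 nats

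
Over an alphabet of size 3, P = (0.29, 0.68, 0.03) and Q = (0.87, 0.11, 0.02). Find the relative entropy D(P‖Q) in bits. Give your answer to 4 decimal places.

1.3450 bits

D(P‖Q) = Σ p·log₂(p/q).
  0.29·log₂(0.29/0.87) = -0.45964
  0.68·log₂(0.68/0.11) = 1.78706
  0.03·log₂(0.03/0.02) = 0.01755
D(P‖Q) = 1.3450 bits.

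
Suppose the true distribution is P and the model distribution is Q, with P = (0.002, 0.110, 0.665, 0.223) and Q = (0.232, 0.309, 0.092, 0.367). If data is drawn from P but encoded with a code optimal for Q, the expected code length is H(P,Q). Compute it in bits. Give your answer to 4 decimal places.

H(P,Q) = −Σ p·log₂ q.
  −0.002·log₂(0.232) = 0.00422
  −0.110·log₂(0.309) = 0.18638
  −0.665·log₂(0.092) = 2.28908
  −0.223·log₂(0.367) = 0.32249
H(P,Q) = 2.8022 bits.

2.8022 bits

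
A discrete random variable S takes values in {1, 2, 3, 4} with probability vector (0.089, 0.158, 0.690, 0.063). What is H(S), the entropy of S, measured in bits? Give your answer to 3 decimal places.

H(S) = −Σ p·log₂ p.
  −(0.089)·log₂(0.089) = 0.3106
  −(0.158)·log₂(0.158) = 0.4206
  −(0.690)·log₂(0.690) = 0.3694
  −(0.063)·log₂(0.063) = 0.2513
Sum: 0.3106 + 0.4206 + 0.3694 + 0.2513 = 1.352 bits.

1.352 bits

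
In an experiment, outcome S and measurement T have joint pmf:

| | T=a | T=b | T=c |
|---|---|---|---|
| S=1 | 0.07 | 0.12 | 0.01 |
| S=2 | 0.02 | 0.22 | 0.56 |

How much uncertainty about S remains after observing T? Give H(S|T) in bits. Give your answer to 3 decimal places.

Marginals: p(S) = (0.2000, 0.8000), p(T) = (0.0900, 0.3400, 0.5700).
H(S|T) = Σ p(T) · H(S|T=·).
  T=a: p=0.0900, H(S|T=a) = 0.7642
  T=b: p=0.3400, H(S|T=b) = 0.9367
  T=c: p=0.5700, H(S|T=c) = 0.1274
Weighted sum = 0.460 bits.

0.460 bits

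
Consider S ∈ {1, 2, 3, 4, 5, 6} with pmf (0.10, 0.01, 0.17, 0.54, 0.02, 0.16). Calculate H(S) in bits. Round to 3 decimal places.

1.849 bits

H(S) = −Σ p·log₂ p.
  −(0.10)·log₂(0.10) = 0.3322
  −(0.01)·log₂(0.01) = 0.0664
  −(0.17)·log₂(0.17) = 0.4346
  −(0.54)·log₂(0.54) = 0.4800
  −(0.02)·log₂(0.02) = 0.1129
  −(0.16)·log₂(0.16) = 0.4230
Sum: 0.3322 + 0.0664 + 0.4346 + 0.4800 + 0.1129 + 0.4230 = 1.849 bits.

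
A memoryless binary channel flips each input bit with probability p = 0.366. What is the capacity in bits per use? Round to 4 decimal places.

Binary symmetric channel: C = 1 − h₂(ε) where h₂ is the binary entropy function.
h₂(0.366) = −0.366·log₂0.366 − 0.634·log₂0.634 = 0.9476.
C = 1 − 0.9476 = 0.0524 bits per channel use.

0.0524 bits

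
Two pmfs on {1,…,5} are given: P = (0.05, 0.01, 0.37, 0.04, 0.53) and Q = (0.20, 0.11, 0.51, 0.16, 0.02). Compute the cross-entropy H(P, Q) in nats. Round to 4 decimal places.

2.4984 nats

H(P,Q) = −Σ p·ln q.
  −0.05·ln(0.20) = 0.08047
  −0.01·ln(0.11) = 0.02207
  −0.37·ln(0.51) = 0.24914
  −0.04·ln(0.16) = 0.07330
  −0.53·ln(0.02) = 2.07337
H(P,Q) = 2.4984 nats.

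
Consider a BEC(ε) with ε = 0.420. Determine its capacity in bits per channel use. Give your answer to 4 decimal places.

Binary erasure channel: capacity C = 1 − ε.
C = 1 − 0.420 = 0.5800 bits per channel use.

0.5800 bits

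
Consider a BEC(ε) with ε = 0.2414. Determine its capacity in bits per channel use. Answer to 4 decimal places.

0.7586 bits

Binary erasure channel: capacity C = 1 − ε.
C = 1 − 0.2414 = 0.7586 bits per channel use.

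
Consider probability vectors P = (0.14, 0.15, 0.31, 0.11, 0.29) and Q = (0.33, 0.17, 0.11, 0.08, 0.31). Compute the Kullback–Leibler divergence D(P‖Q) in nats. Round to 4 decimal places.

0.1981 nats

D(P‖Q) = Σ p·ln(p/q).
  0.14·ln(0.14/0.33) = -0.12004
  0.15·ln(0.15/0.17) = -0.01877
  0.31·ln(0.31/0.11) = 0.32119
  0.11·ln(0.11/0.08) = 0.03503
  0.29·ln(0.29/0.31) = -0.01934
D(P‖Q) = 0.1981 nats.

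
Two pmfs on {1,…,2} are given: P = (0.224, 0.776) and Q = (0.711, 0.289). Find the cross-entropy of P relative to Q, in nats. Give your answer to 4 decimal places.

1.0397 nats

H(P,Q) = −Σ p·ln q.
  −0.224·ln(0.711) = 0.07640
  −0.776·ln(0.289) = 0.96327
H(P,Q) = 1.0397 nats.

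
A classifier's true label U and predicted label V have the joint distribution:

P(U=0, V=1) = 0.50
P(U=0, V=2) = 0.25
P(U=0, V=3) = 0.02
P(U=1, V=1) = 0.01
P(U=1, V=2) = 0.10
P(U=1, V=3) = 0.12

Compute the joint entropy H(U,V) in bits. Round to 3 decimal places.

H(U,V) = −Σ p(x,y)·log₂ p(x,y) over all 6 cells.
  cell (0,1): −0.50·log₂0.50 = 0.5000
  cell (0,2): −0.25·log₂0.25 = 0.5000
  cell (0,3): −0.02·log₂0.02 = 0.1129
  cell (1,1): −0.01·log₂0.01 = 0.0664
  cell (1,2): −0.10·log₂0.10 = 0.3322
  cell (1,3): −0.12·log₂0.12 = 0.3671
Sum = 1.879 bits.

1.879 bits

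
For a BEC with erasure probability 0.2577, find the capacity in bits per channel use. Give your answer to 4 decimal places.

Binary erasure channel: capacity C = 1 − ε.
C = 1 − 0.2577 = 0.7423 bits per channel use.

0.7423 bits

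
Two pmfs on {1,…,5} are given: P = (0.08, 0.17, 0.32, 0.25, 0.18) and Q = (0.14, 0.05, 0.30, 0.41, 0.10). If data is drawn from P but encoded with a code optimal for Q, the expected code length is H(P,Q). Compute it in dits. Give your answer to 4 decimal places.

H(P,Q) = −Σ p·log₁₀ q.
  −0.08·log₁₀(0.14) = 0.06831
  −0.17·log₁₀(0.05) = 0.22118
  −0.32·log₁₀(0.30) = 0.16732
  −0.25·log₁₀(0.41) = 0.09680
  −0.18·log₁₀(0.10) = 0.18000
H(P,Q) = 0.7336 dits.

0.7336 dits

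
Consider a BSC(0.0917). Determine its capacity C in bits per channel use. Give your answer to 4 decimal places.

0.5579 bits

Binary symmetric channel: C = 1 − h₂(ε) where h₂ is the binary entropy function.
h₂(0.0917) = −0.0917·log₂0.0917 − 0.9083·log₂0.9083 = 0.4421.
C = 1 − 0.4421 = 0.5579 bits per channel use.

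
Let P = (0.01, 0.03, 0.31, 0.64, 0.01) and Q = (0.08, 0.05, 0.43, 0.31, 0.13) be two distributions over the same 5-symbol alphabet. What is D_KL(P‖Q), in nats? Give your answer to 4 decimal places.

0.3007 nats

D(P‖Q) = Σ p·ln(p/q).
  0.01·ln(0.01/0.08) = -0.02079
  0.03·ln(0.03/0.05) = -0.01532
  0.31·ln(0.31/0.43) = -0.10144
  0.64·ln(0.64/0.31) = 0.46393
  0.01·ln(0.01/0.13) = -0.02565
D(P‖Q) = 0.3007 nats.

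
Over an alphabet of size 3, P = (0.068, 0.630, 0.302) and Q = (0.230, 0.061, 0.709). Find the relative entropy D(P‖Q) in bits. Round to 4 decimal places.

1.6308 bits

D(P‖Q) = Σ p·log₂(p/q).
  0.068·log₂(0.068/0.230) = -0.11955
  0.630·log₂(0.630/0.061) = 2.12214
  0.302·log₂(0.302/0.709) = -0.37183
D(P‖Q) = 1.6308 bits.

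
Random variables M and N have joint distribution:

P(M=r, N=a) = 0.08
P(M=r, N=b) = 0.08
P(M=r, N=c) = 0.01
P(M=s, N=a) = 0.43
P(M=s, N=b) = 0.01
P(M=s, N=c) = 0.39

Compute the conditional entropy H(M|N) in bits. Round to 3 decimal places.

0.432 bits

Chain rule: H(M|N) = H(M,N) − H(N).
Marginals: p(M) = (0.1700, 0.8300), p(N) = (0.5100, 0.0900, 0.4000).
H(M,N) = 1.7693 bits; H(N) = 1.3369 bits.
H(M|N) = 1.7693 − 1.3369 = 0.432 bits.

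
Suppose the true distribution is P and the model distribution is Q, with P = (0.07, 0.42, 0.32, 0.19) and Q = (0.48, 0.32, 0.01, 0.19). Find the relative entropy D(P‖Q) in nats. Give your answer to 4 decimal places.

D(P‖Q) = Σ p·ln(p/q).
  0.07·ln(0.07/0.48) = -0.13477
  0.42·ln(0.42/0.32) = 0.11421
  0.32·ln(0.32/0.01) = 1.10904
  0.19·ln(0.19/0.19) = 0.00000
D(P‖Q) = 1.0885 nats.

1.0885 nats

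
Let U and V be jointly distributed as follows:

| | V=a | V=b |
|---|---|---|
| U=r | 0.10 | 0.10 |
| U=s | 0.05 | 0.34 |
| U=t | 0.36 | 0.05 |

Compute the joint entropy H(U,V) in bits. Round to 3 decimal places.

2.156 bits

H(U,V) = −Σ p(x,y)·log₂ p(x,y) over all 6 cells.
  cell (r,a): −0.10·log₂0.10 = 0.3322
  cell (r,b): −0.10·log₂0.10 = 0.3322
  cell (s,a): −0.05·log₂0.05 = 0.2161
  cell (s,b): −0.34·log₂0.34 = 0.5292
  cell (t,a): −0.36·log₂0.36 = 0.5306
  cell (t,b): −0.05·log₂0.05 = 0.2161
Sum = 2.156 bits.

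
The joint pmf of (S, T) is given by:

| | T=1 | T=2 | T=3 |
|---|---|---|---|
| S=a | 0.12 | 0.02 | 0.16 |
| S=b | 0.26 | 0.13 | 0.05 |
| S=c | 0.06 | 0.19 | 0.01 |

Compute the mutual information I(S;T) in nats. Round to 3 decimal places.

Marginals: p(S) = (0.3000, 0.4400, 0.2600), p(T) = (0.4400, 0.3400, 0.2200).
I(S;T) = H(S) + H(T) − H(S,T).
H(S) = 1.0727, H(T) = 1.0611, H(S,T) = 1.9215.
I(S;T) = 1.0727 + 1.0611 − 1.9215 = 0.212 nats.

0.212 nats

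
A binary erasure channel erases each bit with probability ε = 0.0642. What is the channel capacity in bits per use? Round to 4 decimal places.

Binary erasure channel: capacity C = 1 − ε.
C = 1 − 0.0642 = 0.9358 bits per channel use.

0.9358 bits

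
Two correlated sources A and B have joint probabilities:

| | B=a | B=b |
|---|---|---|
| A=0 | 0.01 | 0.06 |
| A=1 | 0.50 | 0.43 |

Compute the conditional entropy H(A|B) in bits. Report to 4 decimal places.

0.3338 bits

Marginals: p(A) = (0.0700, 0.9300), p(B) = (0.5100, 0.4900).
H(A|B) = Σ p(B) · H(A|B=·).
  B=a: p=0.5100, H(A|B=a) = 0.1392
  B=b: p=0.4900, H(A|B=b) = 0.5364
Weighted sum = 0.3338 bits.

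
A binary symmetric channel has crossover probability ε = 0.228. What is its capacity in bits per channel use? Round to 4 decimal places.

Binary symmetric channel: C = 1 − h₂(ε) where h₂ is the binary entropy function.
h₂(0.228) = −0.228·log₂0.228 − 0.772·log₂0.772 = 0.7745.
C = 1 − 0.7745 = 0.2255 bits per channel use.

0.2255 bits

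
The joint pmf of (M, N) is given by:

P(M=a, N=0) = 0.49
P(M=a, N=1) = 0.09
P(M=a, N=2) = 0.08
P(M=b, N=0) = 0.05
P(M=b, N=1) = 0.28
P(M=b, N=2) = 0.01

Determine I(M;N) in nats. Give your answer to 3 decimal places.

0.238 nats

Marginals: p(M) = (0.6600, 0.3400), p(N) = (0.5400, 0.3700, 0.0900).
I(M;N) = H(M) + H(N) − H(M,N).
H(M) = 0.6410, H(N) = 0.9173, H(M,N) = 1.3206.
I(M;N) = 0.6410 + 0.9173 − 1.3206 = 0.238 nats.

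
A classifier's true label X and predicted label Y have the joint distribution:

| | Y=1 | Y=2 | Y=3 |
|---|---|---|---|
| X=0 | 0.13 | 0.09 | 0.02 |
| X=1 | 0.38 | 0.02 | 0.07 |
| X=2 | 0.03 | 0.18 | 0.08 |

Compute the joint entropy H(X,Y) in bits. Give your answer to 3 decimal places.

2.609 bits

H(X,Y) = −Σ p(x,y)·log₂ p(x,y) over all 9 cells.
  cell (0,1): −0.13·log₂0.13 = 0.3826
  cell (0,2): −0.09·log₂0.09 = 0.3127
  cell (0,3): −0.02·log₂0.02 = 0.1129
  cell (1,1): −0.38·log₂0.38 = 0.5305
  cell (1,2): −0.02·log₂0.02 = 0.1129
  cell (1,3): −0.07·log₂0.07 = 0.2686
  cell (2,1): −0.03·log₂0.03 = 0.1518
  cell (2,2): −0.18·log₂0.18 = 0.4453
  cell (2,3): −0.08·log₂0.08 = 0.2915
Sum = 2.609 bits.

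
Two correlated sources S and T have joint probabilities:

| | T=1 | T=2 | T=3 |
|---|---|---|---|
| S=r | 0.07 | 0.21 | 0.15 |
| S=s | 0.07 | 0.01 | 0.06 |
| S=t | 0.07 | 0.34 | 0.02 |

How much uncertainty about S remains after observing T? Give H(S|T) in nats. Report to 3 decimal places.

Marginals: p(S) = (0.4300, 0.1400, 0.4300), p(T) = (0.2100, 0.5600, 0.2300).
H(S|T) = Σ p(T) · H(S|T=·).
  T=1: p=0.2100, H(S|T=1) = 1.0986
  T=2: p=0.5600, H(S|T=2) = 0.7427
  T=3: p=0.2300, H(S|T=3) = 0.8417
Weighted sum = 0.840 nats.

0.840 nats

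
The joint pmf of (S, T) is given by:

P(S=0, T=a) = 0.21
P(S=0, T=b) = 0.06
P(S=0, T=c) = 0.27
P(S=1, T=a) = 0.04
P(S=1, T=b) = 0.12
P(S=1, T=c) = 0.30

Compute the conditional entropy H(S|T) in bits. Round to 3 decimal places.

Chain rule: H(S|T) = H(S,T) − H(T).
Marginals: p(S) = (0.5400, 0.4600), p(T) = (0.2500, 0.1800, 0.5700).
H(S,T) = 2.3003 bits; H(T) = 1.4076 bits.
H(S|T) = 2.3003 − 1.4076 = 0.893 bits.

0.893 bits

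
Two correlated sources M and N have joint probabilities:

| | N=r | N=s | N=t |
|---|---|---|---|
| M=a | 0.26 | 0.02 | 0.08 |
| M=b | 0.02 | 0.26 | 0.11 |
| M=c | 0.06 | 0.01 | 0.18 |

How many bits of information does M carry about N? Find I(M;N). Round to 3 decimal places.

Marginals: p(M) = (0.3600, 0.3900, 0.2500), p(N) = (0.3400, 0.2900, 0.3700).
I(M;N) = Σ p(x,y)·log₂[p(x,y)/(p(x)p(y))].
  (a,r): 0.26·log₂(2.1242) = 0.2826
  (a,s): 0.02·log₂(0.1916) = -0.0477
  (a,t): 0.08·log₂(0.6006) = -0.0588
  (b,r): 0.02·log₂(0.1508) = -0.0546
  (b,s): 0.26·log₂(2.2989) = 0.3122
  (b,t): 0.11·log₂(0.7623) = -0.0431
  (c,r): 0.06·log₂(0.7059) = -0.0302
  (c,s): 0.01·log₂(0.1379) = -0.0286
  (c,t): 0.18·log₂(1.9459) = 0.1729
Sum = 0.505 bits.

0.505 bits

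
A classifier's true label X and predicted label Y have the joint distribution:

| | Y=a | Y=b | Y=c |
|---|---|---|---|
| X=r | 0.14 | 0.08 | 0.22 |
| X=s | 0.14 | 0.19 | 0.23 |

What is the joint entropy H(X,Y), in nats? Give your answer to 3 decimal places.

H(X,Y) = −Σ p(x,y)·ln p(x,y) over all 6 cells.
  cell (r,a): −0.14·ln0.14 = 0.2753
  cell (r,b): −0.08·ln0.08 = 0.2021
  cell (r,c): −0.22·ln0.22 = 0.3331
  cell (s,a): −0.14·ln0.14 = 0.2753
  cell (s,b): −0.19·ln0.19 = 0.3155
  cell (s,c): −0.23·ln0.23 = 0.3380
Sum = 1.739 nats.

1.739 nats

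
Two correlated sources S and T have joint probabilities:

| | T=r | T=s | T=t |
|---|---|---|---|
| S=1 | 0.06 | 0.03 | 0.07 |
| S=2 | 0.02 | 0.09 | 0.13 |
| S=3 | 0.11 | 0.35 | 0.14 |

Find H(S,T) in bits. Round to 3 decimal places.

H(S,T) = −Σ p(x,y)·log₂ p(x,y) over all 9 cells.
  cell (1,r): −0.06·log₂0.06 = 0.2435
  cell (1,s): −0.03·log₂0.03 = 0.1518
  cell (1,t): −0.07·log₂0.07 = 0.2686
  cell (2,r): −0.02·log₂0.02 = 0.1129
  cell (2,s): −0.09·log₂0.09 = 0.3127
  cell (2,t): −0.13·log₂0.13 = 0.3826
  cell (3,r): −0.11·log₂0.11 = 0.3503
  cell (3,s): −0.35·log₂0.35 = 0.5301
  cell (3,t): −0.14·log₂0.14 = 0.3971
Sum = 2.750 bits.

2.750 bits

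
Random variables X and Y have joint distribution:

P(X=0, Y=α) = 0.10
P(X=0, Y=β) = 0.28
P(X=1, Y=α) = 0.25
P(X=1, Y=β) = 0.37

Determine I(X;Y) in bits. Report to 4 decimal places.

Marginals: p(X) = (0.3800, 0.6200), p(Y) = (0.3500, 0.6500).
I(X;Y) = H(X) + H(Y) − H(X,Y).
H(X) = 0.9580, H(Y) = 0.9341, H(X,Y) = 1.8771.
I(X;Y) = 0.9580 + 0.9341 − 1.8771 = 0.0150 bits.

0.0150 bits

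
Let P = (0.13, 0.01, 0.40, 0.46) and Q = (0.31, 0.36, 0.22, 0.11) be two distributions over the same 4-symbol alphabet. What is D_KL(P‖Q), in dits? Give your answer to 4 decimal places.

D(P‖Q) = Σ p·log₁₀(p/q).
  0.13·log₁₀(0.13/0.31) = -0.04906
  0.01·log₁₀(0.01/0.36) = -0.01556
  0.40·log₁₀(0.40/0.22) = 0.10385
  0.46·log₁₀(0.46/0.11) = 0.28583
D(P‖Q) = 0.3251 dits.

0.3251 dits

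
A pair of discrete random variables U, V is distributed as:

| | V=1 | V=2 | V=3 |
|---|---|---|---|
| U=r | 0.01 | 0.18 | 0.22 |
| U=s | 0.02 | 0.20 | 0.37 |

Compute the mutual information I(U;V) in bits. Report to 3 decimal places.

0.008 bits

Marginals: p(U) = (0.4100, 0.5900), p(V) = (0.0300, 0.3800, 0.5900).
I(U;V) = H(U) + H(V) − H(U,V).
H(U) = 0.9765, H(V) = 1.1313, H(U,V) = 2.1003.
I(U;V) = 0.9765 + 1.1313 − 2.1003 = 0.008 bits.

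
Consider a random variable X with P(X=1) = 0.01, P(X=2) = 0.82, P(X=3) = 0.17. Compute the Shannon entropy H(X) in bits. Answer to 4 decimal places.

0.7358 bits

H(X) = −Σ p·log₂ p.
  −(0.01)·log₂(0.01) = 0.06644
  −(0.82)·log₂(0.82) = 0.23477
  −(0.17)·log₂(0.17) = 0.43459
Sum: 0.06644 + 0.23477 + 0.43459 = 0.7358 bits.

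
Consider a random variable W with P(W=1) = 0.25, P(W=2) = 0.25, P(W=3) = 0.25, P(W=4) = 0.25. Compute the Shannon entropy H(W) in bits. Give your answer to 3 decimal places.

H(W) = −Σ p·log₂ p.
  −(0.25)·log₂(0.25) = 0.5000
  −(0.25)·log₂(0.25) = 0.5000
  −(0.25)·log₂(0.25) = 0.5000
  −(0.25)·log₂(0.25) = 0.5000
Sum: 0.5000 + 0.5000 + 0.5000 + 0.5000 = 2.000 bits.

2.000 bits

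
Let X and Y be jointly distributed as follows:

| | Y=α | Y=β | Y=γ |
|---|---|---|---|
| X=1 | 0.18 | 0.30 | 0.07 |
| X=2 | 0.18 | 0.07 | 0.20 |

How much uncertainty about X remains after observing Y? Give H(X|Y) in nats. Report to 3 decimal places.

0.584 nats

Chain rule: H(X|Y) = H(X,Y) − H(Y).
Marginals: p(X) = (0.5500, 0.4500), p(Y) = (0.3600, 0.3700, 0.2700).
H(X,Y) = 1.6727 nats; H(Y) = 1.0892 nats.
H(X|Y) = 1.6727 − 1.0892 = 0.584 nats.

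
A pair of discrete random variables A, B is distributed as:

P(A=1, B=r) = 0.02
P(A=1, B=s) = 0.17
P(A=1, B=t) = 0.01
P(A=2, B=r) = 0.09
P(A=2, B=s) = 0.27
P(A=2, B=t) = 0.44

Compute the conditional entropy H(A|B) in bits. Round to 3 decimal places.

0.568 bits

Marginals: p(A) = (0.2000, 0.8000), p(B) = (0.1100, 0.4400, 0.4500).
H(A|B) = Σ p(B) · H(A|B=·).
  B=r: p=0.1100, H(A|B=r) = 0.6840
  B=s: p=0.4400, H(A|B=s) = 0.9624
  B=t: p=0.4500, H(A|B=t) = 0.1537
Weighted sum = 0.568 bits.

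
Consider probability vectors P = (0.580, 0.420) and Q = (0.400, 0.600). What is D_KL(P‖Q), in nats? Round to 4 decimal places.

0.0657 nats

D(P‖Q) = Σ p·ln(p/q).
  0.580·ln(0.580/0.400) = 0.21551
  0.420·ln(0.420/0.600) = -0.14980
D(P‖Q) = 0.0657 nats.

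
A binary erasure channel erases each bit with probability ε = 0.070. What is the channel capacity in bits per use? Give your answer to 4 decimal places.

0.9300 bits

Binary erasure channel: capacity C = 1 − ε.
C = 1 − 0.070 = 0.9300 bits per channel use.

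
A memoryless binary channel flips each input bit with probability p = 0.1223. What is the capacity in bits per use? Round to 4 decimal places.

Binary symmetric channel: C = 1 − h₂(ε) where h₂ is the binary entropy function.
h₂(0.1223) = −0.1223·log₂0.1223 − 0.8777·log₂0.8777 = 0.5359.
C = 1 − 0.5359 = 0.4641 bits per channel use.

0.4641 bits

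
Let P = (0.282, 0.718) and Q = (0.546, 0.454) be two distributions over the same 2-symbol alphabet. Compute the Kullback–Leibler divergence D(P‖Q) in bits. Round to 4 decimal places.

D(P‖Q) = Σ p·log₂(p/q).
  0.282·log₂(0.282/0.546) = -0.26880
  0.718·log₂(0.718/0.454) = 0.47481
D(P‖Q) = 0.2060 bits.

0.2060 bits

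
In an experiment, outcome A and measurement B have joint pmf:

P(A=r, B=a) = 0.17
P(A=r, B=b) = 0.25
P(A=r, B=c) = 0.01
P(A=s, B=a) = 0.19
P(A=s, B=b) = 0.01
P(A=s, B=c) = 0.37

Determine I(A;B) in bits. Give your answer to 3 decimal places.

Marginals: p(A) = (0.4300, 0.5700), p(B) = (0.3600, 0.2600, 0.3800).
I(A;B) = H(A) + H(B) − H(A,B).
H(A) = 0.9858, H(B) = 1.5664, H(A,B) = 2.0534.
I(A;B) = 0.9858 + 1.5664 − 2.0534 = 0.499 bits.

0.499 bits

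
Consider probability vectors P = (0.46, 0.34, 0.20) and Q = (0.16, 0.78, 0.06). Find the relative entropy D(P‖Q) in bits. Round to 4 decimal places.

0.6409 bits

D(P‖Q) = Σ p·log₂(p/q).
  0.46·log₂(0.46/0.16) = 0.70084
  0.34·log₂(0.34/0.78) = -0.40730
  0.20·log₂(0.20/0.06) = 0.34739
D(P‖Q) = 0.6409 bits.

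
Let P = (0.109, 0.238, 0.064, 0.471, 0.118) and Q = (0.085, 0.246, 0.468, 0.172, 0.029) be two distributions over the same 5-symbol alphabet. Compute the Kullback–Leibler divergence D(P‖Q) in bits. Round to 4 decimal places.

D(P‖Q) = Σ p·log₂(p/q).
  0.109·log₂(0.109/0.085) = 0.03911
  0.238·log₂(0.238/0.246) = -0.01135
  0.064·log₂(0.064/0.468) = -0.18370
  0.471·log₂(0.471/0.172) = 0.68451
  0.118·log₂(0.118/0.029) = 0.23891
D(P‖Q) = 0.7675 bits.

0.7675 bits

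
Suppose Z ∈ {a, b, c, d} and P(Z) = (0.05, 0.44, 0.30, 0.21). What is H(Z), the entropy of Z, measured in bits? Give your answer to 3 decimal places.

H(Z) = −Σ p·log₂ p.
  −(0.05)·log₂(0.05) = 0.2161
  −(0.44)·log₂(0.44) = 0.5211
  −(0.30)·log₂(0.30) = 0.5211
  −(0.21)·log₂(0.21) = 0.4728
Sum: 0.2161 + 0.5211 + 0.5211 + 0.4728 = 1.731 bits.

1.731 bits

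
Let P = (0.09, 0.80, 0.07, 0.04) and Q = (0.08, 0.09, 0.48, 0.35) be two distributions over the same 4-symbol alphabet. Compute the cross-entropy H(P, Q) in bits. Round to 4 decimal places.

3.2418 bits

H(P,Q) = −Σ p·log₂ q.
  −0.09·log₂(0.08) = 0.32795
  −0.80·log₂(0.09) = 2.77914
  −0.07·log₂(0.48) = 0.07412
  −0.04·log₂(0.35) = 0.06058
H(P,Q) = 3.2418 bits.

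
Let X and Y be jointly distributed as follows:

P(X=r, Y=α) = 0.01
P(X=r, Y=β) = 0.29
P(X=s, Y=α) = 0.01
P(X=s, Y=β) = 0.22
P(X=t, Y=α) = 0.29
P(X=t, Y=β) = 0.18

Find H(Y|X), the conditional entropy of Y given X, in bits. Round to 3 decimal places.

0.574 bits

Marginals: p(X) = (0.3000, 0.2300, 0.4700), p(Y) = (0.3100, 0.6900).
H(Y|X) = Σ p(X) · H(Y|X=·).
  X=r: p=0.3000, H(Y|X=r) = 0.2108
  X=s: p=0.2300, H(Y|X=s) = 0.2580
  X=t: p=0.4700, H(Y|X=t) = 0.9601
Weighted sum = 0.574 bits.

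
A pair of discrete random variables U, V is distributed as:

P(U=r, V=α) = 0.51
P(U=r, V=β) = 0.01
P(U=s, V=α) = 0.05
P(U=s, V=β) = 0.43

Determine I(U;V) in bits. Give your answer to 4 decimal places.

0.6869 bits

Marginals: p(U) = (0.5200, 0.4800), p(V) = (0.5600, 0.4400).
I(U;V) = Σ p(x,y)·log₂[p(x,y)/(p(x)p(y))].
  (r,α): 0.51·log₂(1.7514) = 0.41233
  (r,β): 0.01·log₂(0.0437) = -0.04516
  (s,α): 0.05·log₂(0.1860) = -0.12133
  (s,β): 0.43·log₂(2.0360) = 0.44106
Sum = 0.6869 bits.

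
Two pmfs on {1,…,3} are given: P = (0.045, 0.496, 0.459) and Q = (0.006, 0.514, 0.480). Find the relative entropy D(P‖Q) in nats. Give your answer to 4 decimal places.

0.0525 nats

D(P‖Q) = Σ p·ln(p/q).
  0.045·ln(0.045/0.006) = 0.09067
  0.496·ln(0.496/0.514) = -0.01768
  0.459·ln(0.459/0.480) = -0.02053
D(P‖Q) = 0.0525 nats.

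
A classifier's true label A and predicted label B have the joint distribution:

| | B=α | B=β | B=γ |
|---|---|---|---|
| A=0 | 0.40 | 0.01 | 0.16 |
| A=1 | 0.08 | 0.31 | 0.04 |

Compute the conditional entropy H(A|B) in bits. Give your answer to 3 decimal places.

0.521 bits

Marginals: p(A) = (0.5700, 0.4300), p(B) = (0.4800, 0.3200, 0.2000).
H(A|B) = Σ p(B) · H(A|B=·).
  B=α: p=0.4800, H(A|B=α) = 0.6500
  B=β: p=0.3200, H(A|B=β) = 0.2006
  B=γ: p=0.2000, H(A|B=γ) = 0.7219
Weighted sum = 0.521 bits.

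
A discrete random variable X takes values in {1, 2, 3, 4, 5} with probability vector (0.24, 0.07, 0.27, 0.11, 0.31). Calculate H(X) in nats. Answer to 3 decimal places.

H(X) = −Σ p·ln p.
  −(0.24)·ln(0.24) = 0.3425
  −(0.07)·ln(0.07) = 0.1861
  −(0.27)·ln(0.27) = 0.3535
  −(0.11)·ln(0.11) = 0.2428
  −(0.31)·ln(0.31) = 0.3631
Sum: 0.3425 + 0.1861 + 0.3535 + 0.2428 + 0.3631 = 1.488 nats.

1.488 nats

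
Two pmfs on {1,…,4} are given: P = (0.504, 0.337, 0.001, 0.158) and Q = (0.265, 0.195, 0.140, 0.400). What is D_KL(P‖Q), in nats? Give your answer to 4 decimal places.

D(P‖Q) = Σ p·ln(p/q).
  0.504·ln(0.504/0.265) = 0.32399
  0.337·ln(0.337/0.195) = 0.18437
  0.001·ln(0.001/0.140) = -0.00494
  0.158·ln(0.158/0.400) = -0.14676
D(P‖Q) = 0.3567 nats.

0.3567 nats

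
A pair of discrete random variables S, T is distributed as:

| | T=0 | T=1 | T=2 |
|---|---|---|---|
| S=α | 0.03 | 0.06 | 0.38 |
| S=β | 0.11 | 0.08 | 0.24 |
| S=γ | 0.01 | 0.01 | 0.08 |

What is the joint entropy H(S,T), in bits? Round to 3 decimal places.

H(S,T) = −Σ p(x,y)·log₂ p(x,y) over all 9 cells.
  cell (α,0): −0.03·log₂0.03 = 0.1518
  cell (α,1): −0.06·log₂0.06 = 0.2435
  cell (α,2): −0.38·log₂0.38 = 0.5305
  cell (β,0): −0.11·log₂0.11 = 0.3503
  cell (β,1): −0.08·log₂0.08 = 0.2915
  cell (β,2): −0.24·log₂0.24 = 0.4941
  cell (γ,0): −0.01·log₂0.01 = 0.0664
  cell (γ,1): −0.01·log₂0.01 = 0.0664
  cell (γ,2): −0.08·log₂0.08 = 0.2915
Sum = 2.486 bits.

2.486 bits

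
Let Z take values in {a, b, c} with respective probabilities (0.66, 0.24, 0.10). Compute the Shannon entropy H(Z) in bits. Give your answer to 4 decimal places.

H(Z) = −Σ p·log₂ p.
  −(0.66)·log₂(0.66) = 0.39564
  −(0.24)·log₂(0.24) = 0.49413
  −(0.10)·log₂(0.10) = 0.33219
Sum: 0.39564 + 0.49413 + 0.33219 = 1.2220 bits.

1.2220 bits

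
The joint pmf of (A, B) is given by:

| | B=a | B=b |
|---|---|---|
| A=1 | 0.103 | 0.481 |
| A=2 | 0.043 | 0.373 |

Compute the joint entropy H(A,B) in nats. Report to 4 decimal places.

1.0893 nats

H(A,B) = −Σ p(x,y)·ln p(x,y) over all 4 cells.
  cell (1,a): −0.103·ln0.103 = 0.23412
  cell (1,b): −0.481·ln0.481 = 0.35204
  cell (2,a): −0.043·ln0.043 = 0.13530
  cell (2,b): −0.373·ln0.373 = 0.36784
Sum = 1.0893 nats.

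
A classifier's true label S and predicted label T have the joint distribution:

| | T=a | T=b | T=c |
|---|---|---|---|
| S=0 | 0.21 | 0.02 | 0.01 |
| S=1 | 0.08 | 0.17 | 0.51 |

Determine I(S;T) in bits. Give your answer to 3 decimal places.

0.385 bits

Marginals: p(S) = (0.2400, 0.7600), p(T) = (0.2900, 0.1900, 0.5200).
I(S;T) = Σ p(x,y)·log₂[p(x,y)/(p(x)p(y))].
  (0,a): 0.21·log₂(3.0172) = 0.3346
  (0,b): 0.02·log₂(0.4386) = -0.0238
  (0,c): 0.01·log₂(0.0801) = -0.0364
  (1,a): 0.08·log₂(0.3630) = -0.1170
  (1,b): 0.17·log₂(1.1773) = 0.0400
  (1,c): 0.51·log₂(1.2905) = 0.1876
Sum = 0.385 bits.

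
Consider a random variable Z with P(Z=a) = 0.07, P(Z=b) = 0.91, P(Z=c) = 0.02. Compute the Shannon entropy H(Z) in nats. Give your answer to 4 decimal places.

H(Z) = −Σ p·ln p.
  −(0.07)·ln(0.07) = 0.18615
  −(0.91)·ln(0.91) = 0.08582
  −(0.02)·ln(0.02) = 0.07824
Sum: 0.18615 + 0.08582 + 0.07824 = 0.3502 nats.

0.3502 nats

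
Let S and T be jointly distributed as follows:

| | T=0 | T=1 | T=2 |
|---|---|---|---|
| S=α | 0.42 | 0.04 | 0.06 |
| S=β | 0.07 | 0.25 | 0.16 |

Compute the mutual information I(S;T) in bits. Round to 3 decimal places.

Marginals: p(S) = (0.5200, 0.4800), p(T) = (0.4900, 0.2900, 0.2200).
I(S;T) = Σ p(x,y)·log₂[p(x,y)/(p(x)p(y))].
  (α,0): 0.42·log₂(1.6484) = 0.3028
  (α,1): 0.04·log₂(0.2653) = -0.0766
  (α,2): 0.06·log₂(0.5245) = -0.0559
  (β,0): 0.07·log₂(0.2976) = -0.1224
  (β,1): 0.25·log₂(1.7960) = 0.2112
  (β,2): 0.16·log₂(1.5152) = 0.0959
Sum = 0.355 bits.

0.355 bits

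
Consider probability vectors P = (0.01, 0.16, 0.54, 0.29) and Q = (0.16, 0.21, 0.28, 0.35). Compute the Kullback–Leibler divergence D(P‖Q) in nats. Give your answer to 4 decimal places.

D(P‖Q) = Σ p·ln(p/q).
  0.01·ln(0.01/0.16) = -0.02773
  0.16·ln(0.16/0.21) = -0.04351
  0.54·ln(0.54/0.28) = 0.35466
  0.29·ln(0.29/0.35) = -0.05454
D(P‖Q) = 0.2289 nats.

0.2289 nats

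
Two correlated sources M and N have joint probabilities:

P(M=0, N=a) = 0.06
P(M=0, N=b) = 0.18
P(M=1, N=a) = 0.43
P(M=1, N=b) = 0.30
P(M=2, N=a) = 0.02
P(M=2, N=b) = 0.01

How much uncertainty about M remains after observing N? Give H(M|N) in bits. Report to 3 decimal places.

0.913 bits

Marginals: p(M) = (0.2400, 0.7300, 0.0300), p(N) = (0.5100, 0.4900).
H(M|N) = Σ p(N) · H(M|N=·).
  N=a: p=0.5100, H(M|N=a) = 0.7540
  N=b: p=0.4900, H(M|N=b) = 1.0787
Weighted sum = 0.913 bits.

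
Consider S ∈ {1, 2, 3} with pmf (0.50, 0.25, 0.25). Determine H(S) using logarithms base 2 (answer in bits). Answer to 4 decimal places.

1.5000 bits

H(S) = −Σ p·log₂ p.
  −(0.50)·log₂(0.50) = 0.50000
  −(0.25)·log₂(0.25) = 0.50000
  −(0.25)·log₂(0.25) = 0.50000
Sum: 0.50000 + 0.50000 + 0.50000 = 1.5000 bits.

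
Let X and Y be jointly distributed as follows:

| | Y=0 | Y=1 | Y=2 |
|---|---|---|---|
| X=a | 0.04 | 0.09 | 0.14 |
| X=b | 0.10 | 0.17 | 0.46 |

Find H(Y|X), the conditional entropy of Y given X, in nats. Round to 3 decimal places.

Marginals: p(X) = (0.2700, 0.7300), p(Y) = (0.1400, 0.2600, 0.6000).
H(Y|X) = Σ p(X) · H(Y|X=·).
  X=a: p=0.2700, H(Y|X=a) = 0.9897
  X=b: p=0.7300, H(Y|X=b) = 0.9027
Weighted sum = 0.926 nats.

0.926 nats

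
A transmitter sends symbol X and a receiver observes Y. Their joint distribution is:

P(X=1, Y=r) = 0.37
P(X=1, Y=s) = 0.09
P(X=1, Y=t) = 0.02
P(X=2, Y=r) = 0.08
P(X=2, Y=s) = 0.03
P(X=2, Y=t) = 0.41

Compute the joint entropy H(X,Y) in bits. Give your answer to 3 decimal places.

1.927 bits

H(X,Y) = −Σ p(x,y)·log₂ p(x,y) over all 6 cells.
  cell (1,r): −0.37·log₂0.37 = 0.5307
  cell (1,s): −0.09·log₂0.09 = 0.3127
  cell (1,t): −0.02·log₂0.02 = 0.1129
  cell (2,r): −0.08·log₂0.08 = 0.2915
  cell (2,s): −0.03·log₂0.03 = 0.1518
  cell (2,t): −0.41·log₂0.41 = 0.5274
Sum = 1.927 bits.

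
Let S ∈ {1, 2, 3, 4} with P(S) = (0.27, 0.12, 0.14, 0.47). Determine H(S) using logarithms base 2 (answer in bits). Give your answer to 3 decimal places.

H(S) = −Σ p·log₂ p.
  −(0.27)·log₂(0.27) = 0.5100
  −(0.12)·log₂(0.12) = 0.3671
  −(0.14)·log₂(0.14) = 0.3971
  −(0.47)·log₂(0.47) = 0.5120
Sum: 0.5100 + 0.3671 + 0.3971 + 0.5120 = 1.786 bits.

1.786 bits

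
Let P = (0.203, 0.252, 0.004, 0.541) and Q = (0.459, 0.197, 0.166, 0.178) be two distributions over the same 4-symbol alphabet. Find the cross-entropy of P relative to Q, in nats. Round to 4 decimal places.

H(P,Q) = −Σ p·ln q.
  −0.203·ln(0.459) = 0.15808
  −0.252·ln(0.197) = 0.40939
  −0.004·ln(0.166) = 0.00718
  −0.541·ln(0.178) = 0.93375
H(P,Q) = 1.5084 nats.

1.5084 nats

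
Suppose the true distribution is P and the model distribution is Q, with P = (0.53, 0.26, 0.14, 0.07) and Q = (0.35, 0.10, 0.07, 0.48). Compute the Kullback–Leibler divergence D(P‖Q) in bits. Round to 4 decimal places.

0.6213 bits

D(P‖Q) = Σ p·log₂(p/q).
  0.53·log₂(0.53/0.35) = 0.31728
  0.26·log₂(0.26/0.10) = 0.35841
  0.14·log₂(0.14/0.07) = 0.14000
  0.07·log₂(0.07/0.48) = -0.19443
D(P‖Q) = 0.6213 bits.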